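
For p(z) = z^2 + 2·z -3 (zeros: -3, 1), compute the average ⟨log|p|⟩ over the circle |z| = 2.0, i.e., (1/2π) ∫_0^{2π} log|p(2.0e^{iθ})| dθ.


Zeros: -3, 1; r = 2.0.
Inside |z| < r: 1. Outside (|z| ≥ r): -3.
p(0) = -3, so log|p(0)| = log(3) = 1.0986.
Apply Jensen: I(r) = log|p(0)| + Σ_k log(r/|z_k|), summed over zeros inside |z| < r.
  log(r/|z_k|) for z_k = 1: log(2.0/1) = 0.6931
  Outside zeros (-3) contribute nothing to the Jensen sum.
Sum over inside zeros: 0.6931.
I(r) = log|p(0)| + (inside sum) = 1.0986 + 0.6931 = 1.7918.
Note: since some zeros are outside |z| ≤ r, the simplified n·log(r) form does NOT apply — only the inside zeros contribute.

I(r) ≈ 1.7918.


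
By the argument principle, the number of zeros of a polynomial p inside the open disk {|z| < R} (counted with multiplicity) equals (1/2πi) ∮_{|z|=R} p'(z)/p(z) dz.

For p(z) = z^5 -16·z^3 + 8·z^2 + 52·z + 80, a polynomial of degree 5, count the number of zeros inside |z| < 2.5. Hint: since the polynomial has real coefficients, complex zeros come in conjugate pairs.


The zeros of p are: (-1 + 1i), (-1 - 1i), (3 + 1i), (3 - 1i), -4.
Their magnitudes are: 1.414, 1.414, 3.162, 3.162, 4.
Zeros with |z| < R = 2.5: (-1 + 1i), (-1 - 1i).
Count = 2.
By the argument principle, (1/2πi) ∮_{|z|=R} p'(z)/p(z) dz equals exactly this count.

Number of zeros inside |z| < 2.5: 2.


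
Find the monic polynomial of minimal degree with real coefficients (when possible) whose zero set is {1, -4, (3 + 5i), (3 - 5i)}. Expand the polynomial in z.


The polynomial is p(z) = ∏_{α ∈ S} (z − α), where S = {1, -4, (3 + 5i), (3 - 5i)}.
Expanding the product yields: p(z) = z^4 -3·z^3 + 12·z^2 + 126·z -136.
Note conjugate pairs combine to real quadratics: (z − (3+5i))(z − (3−5i)) = z² − 6z + 34.
The resulting polynomial has degree 4 and real coefficients as required.

p(z) = z^4 -3·z^3 + 12·z^2 + 126·z -136.


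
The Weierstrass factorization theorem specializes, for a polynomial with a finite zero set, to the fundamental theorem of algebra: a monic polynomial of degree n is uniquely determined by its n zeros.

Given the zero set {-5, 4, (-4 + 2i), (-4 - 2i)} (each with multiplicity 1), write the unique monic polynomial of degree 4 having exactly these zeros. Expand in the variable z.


The polynomial is p(z) = ∏_{α ∈ S} (z − α), where S = {-5, 4, (-4 + 2i), (-4 - 2i)}.
Expanding the product yields: p(z) = z^4 + 9·z^3 + 8·z^2 -140·z -400.
Note conjugate pairs combine to real quadratics: (z − (-4+2i))(z − (-4−2i)) = z² + 8z + 20.
The resulting polynomial has degree 4 and real coefficients as required.

p(z) = z^4 + 9·z^3 + 8·z^2 -140·z -400.


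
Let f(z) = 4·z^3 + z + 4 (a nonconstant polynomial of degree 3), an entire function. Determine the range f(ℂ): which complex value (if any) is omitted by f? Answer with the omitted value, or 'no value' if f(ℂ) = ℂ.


Little Picard bounds the complement of f(ℂ) to at most one point.
For every w ∈ ℂ, the equation p(z) − w = 0 is a nonconstant polynomial in z and hence has at least one root by the fundamental theorem of algebra. So p is surjective onto ℂ, omitting no value.

Omitted value: no value.


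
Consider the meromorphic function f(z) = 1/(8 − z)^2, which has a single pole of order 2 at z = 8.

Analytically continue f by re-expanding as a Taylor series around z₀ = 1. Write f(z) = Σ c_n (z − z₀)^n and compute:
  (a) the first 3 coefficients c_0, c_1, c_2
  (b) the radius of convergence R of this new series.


Let w = z − z₀, so z = z₀ + w.
Then 8 − z = 8 − (z₀ + w) = (8 − z₀) − w = 7 − w.
f(z) = 1/(7 − w)^2 = (1/(7)^2) · (1 − w/(7))^{−2}.
By the binomial series (1−u)^{−2} = Σ_{n≥0} C(n+1, 1) u^n for |u|<1, with u = w/(7):
  c_n = C(n+1, 1) / (7)^(n+2).
  c_0 = 1/(7)^2 = 1/49.
  c_1 = 2/(7)^3 = 2/343.
  c_2 = 3/(7)^4 = 3/2401.
The series is valid for |w/d| < 1, i.e. |z − z₀| < |d|.
Radius of convergence: R = |8 − z₀| = |7| = 7 (distance from z₀ to the singularity z = 8).

c_0 = 1/49, c_1 = 2/343, c_2 = 3/2401; R = 7.


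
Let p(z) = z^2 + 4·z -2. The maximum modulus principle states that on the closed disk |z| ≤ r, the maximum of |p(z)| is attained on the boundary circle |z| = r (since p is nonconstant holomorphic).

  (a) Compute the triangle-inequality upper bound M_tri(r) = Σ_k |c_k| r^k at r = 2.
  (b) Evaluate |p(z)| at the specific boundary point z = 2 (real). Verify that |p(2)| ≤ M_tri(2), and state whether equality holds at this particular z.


Coefficients: c_0 = -2, c_1 = 4, c_2 = 1. Radius r = 2.
Part (a). Triangle bound: M_tri(r) = Σ_k |c_k| r^k
  = |-2|·2^0 + |4|·2^1 + |1|·2^2
  = 2 + 8 + 4 = 14.
This bounds M(r) := max_{|z|=r} |p(z)| from above; equality holds iff all terms c_k z^k can be made to align in phase at a single z on |z|=r.
Part (b). At z = 2 (real, on the circle |z| = r):
  p(2) = (-2)·2^0 + (4)·2^1 + (1)·2^2 = 10.
  |p(2)| = 10.
Check: |p(2)| = 10 ≤ 14 = M_tri(2). ✓ Equality does not hold at z = 2 (the coefficients have mixed signs, so the terms do not all align in phase there).

M_tri(2) = 14; |p(2)| = 10; equality at z=2: no.


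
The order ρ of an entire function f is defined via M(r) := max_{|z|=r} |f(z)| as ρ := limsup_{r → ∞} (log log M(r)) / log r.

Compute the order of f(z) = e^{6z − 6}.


|e^{6z − 6}| = e^{Re(6·z) + -6} ≤ e^{6|z|^1 + -6} = e^{6r^1 + -6} on |z| = r, so ρ ≤ 1. Choosing z on |z|=r so that 6·z is real positive (always possible by picking arg z appropriately) gives |f(z)| = e^{6r^1 + -6}, matching the bound. The additive constant -6 does not affect log log M(r) ~ 1·log r. Hence ρ = 1.
Therefore ρ = 1.

Order ρ = 1.


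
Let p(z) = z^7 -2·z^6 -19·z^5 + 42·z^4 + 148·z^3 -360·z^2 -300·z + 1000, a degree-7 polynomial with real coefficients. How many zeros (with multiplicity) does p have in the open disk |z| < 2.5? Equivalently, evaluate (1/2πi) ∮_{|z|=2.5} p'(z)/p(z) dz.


The zeros of p are: (-3 + 1i), (-3 - 1i), (2 + 1i), (2 - 1i), (3 + 1i), (3 - 1i), -2.
Their magnitudes are: 3.162, 3.162, 2.236, 2.236, 3.162, 3.162, 2.
Zeros with |z| < R = 2.5: (2 + 1i), (2 - 1i), -2.
Count = 3.
By the argument principle, (1/2πi) ∮_{|z|=R} p'(z)/p(z) dz equals exactly this count.

Number of zeros inside |z| < 2.5: 3.


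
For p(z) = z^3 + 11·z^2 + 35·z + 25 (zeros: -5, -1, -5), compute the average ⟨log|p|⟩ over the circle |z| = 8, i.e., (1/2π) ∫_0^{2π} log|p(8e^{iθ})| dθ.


Zeros: -5, -5, -1; r = 8.
Inside |z| < r: -5, -5, -1. Outside (|z| ≥ r): ∅.
p(0) = 25, so log|p(0)| = log(25) = 3.2189.
Apply Jensen: I(r) = log|p(0)| + Σ_k log(r/|z_k|), summed over zeros inside |z| < r.
  log(r/|z_k|) for z_k = -5: log(8/5) = 0.4700
  log(r/|z_k|) for z_k = -1: log(8/1) = 2.0794
  log(r/|z_k|) for z_k = -5: log(8/5) = 0.4700
Sum over inside zeros: 3.0194.
I(r) = log|p(0)| + (inside sum) = 3.2189 + 3.0194 = 6.2383.
Closed form (all zeros inside, monic): I(r) = n·log(r) = 3·log(8) = 6.2383. ✓

I(r) ≈ 6.2383.


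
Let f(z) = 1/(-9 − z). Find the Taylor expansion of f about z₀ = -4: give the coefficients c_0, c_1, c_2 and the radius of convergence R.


Let w = z − z₀, so z = z₀ + w.
Then -9 − z = -9 − (z₀ + w) = (-9 − z₀) − w = -5 − w.
f(z) = 1/(-5 − w) = (1/(-5)) · 1/(1 − w/(-5)) = Σ_{n≥0} w^n / (-5)^(n+1).
So c_n = 1/(-5)^(n+1):
  c_0 = 1/(-5)^1 = -1/5.
  c_1 = 1/(-5)^2 = 1/25.
  c_2 = 1/(-5)^3 = -1/125.
The series is valid for |w/d| < 1, i.e. |z − z₀| < |d|.
Radius of convergence: R = |-9 − z₀| = |-5| = 5 (distance from z₀ to the singularity z = -9).

c_0 = -1/5, c_1 = 1/25, c_2 = -1/125; R = 5.


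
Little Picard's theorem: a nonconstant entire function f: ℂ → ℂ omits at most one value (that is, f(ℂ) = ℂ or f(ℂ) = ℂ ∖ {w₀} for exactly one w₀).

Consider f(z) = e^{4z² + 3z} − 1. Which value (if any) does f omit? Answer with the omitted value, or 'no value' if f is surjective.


Little Picard bounds the complement of f(ℂ) to at most one point.
The exponent g(z) = 4z² + 3z is a nonconstant polynomial, hence surjective onto ℂ. So e^{g(z)} takes every value in {e^w : w ∈ ℂ} = ℂ ∖ {0}. Adding -1 shifts the range to ℂ ∖ {-1}. f omits exactly -1.

Omitted value: -1.


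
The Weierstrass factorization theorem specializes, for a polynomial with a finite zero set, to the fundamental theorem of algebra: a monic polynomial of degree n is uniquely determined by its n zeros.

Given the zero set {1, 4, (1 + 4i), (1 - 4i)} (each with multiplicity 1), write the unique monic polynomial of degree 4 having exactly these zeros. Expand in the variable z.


The polynomial is p(z) = ∏_{α ∈ S} (z − α), where S = {1, 4, (1 + 4i), (1 - 4i)}.
Expanding the product yields: p(z) = z^4 -7·z^3 + 31·z^2 -93·z + 68.
Note conjugate pairs combine to real quadratics: (z − (1+4i))(z − (1−4i)) = z² − 2z + 17.
The resulting polynomial has degree 4 and real coefficients as required.

p(z) = z^4 -7·z^3 + 31·z^2 -93·z + 68.


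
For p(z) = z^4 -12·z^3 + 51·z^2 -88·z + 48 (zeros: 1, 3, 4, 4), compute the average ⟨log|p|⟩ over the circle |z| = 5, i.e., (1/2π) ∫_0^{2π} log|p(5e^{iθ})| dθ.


Zeros: 1, 3, 4, 4; r = 5.
Inside |z| < r: 1, 3, 4, 4. Outside (|z| ≥ r): ∅.
p(0) = 48, so log|p(0)| = log(48) = 3.8712.
Apply Jensen: I(r) = log|p(0)| + Σ_k log(r/|z_k|), summed over zeros inside |z| < r.
  log(r/|z_k|) for z_k = 1: log(5/1) = 1.6094
  log(r/|z_k|) for z_k = 3: log(5/3) = 0.5108
  log(r/|z_k|) for z_k = 4: log(5/4) = 0.2231
  log(r/|z_k|) for z_k = 4: log(5/4) = 0.2231
Sum over inside zeros: 2.5666.
I(r) = log|p(0)| + (inside sum) = 3.8712 + 2.5666 = 6.4378.
Closed form (all zeros inside, monic): I(r) = n·log(r) = 4·log(5) = 6.4378. ✓

I(r) ≈ 6.4378.


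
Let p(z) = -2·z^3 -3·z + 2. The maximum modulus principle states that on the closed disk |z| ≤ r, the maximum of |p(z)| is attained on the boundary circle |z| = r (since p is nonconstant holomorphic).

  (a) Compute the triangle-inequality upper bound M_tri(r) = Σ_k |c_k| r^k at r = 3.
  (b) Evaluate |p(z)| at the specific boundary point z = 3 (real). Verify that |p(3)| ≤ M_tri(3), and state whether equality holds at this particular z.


Coefficients: c_0 = 2, c_1 = -3, c_2 = 0, c_3 = -2. Radius r = 3.
Part (a). Triangle bound: M_tri(r) = Σ_k |c_k| r^k
  = |2|·3^0 + |-3|·3^1 + |0|·3^2 + |-2|·3^3
  = 2 + 9 + 0 + 54 = 65.
This bounds M(r) := max_{|z|=r} |p(z)| from above; equality holds iff all terms c_k z^k can be made to align in phase at a single z on |z|=r.
Part (b). At z = 3 (real, on the circle |z| = r):
  p(3) = (2)·3^0 + (-3)·3^1 + (0)·3^2 + (-2)·3^3 = -61.
  |p(3)| = 61.
Check: |p(3)| = 61 ≤ 65 = M_tri(3). ✓ Equality does not hold at z = 3 (the coefficients have mixed signs, so the terms do not all align in phase there).

M_tri(3) = 65; |p(3)| = 61; equality at z=3: no.


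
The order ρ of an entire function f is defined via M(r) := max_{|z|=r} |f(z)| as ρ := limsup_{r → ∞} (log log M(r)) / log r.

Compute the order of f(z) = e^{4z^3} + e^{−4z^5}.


Each summand is entire of order 3 and 5 respectively (as in the single-exponential case). The order of a sum is at most the max of the orders, so ρ ≤ 5. For the lower bound: on |z|=r choose arg z so that -4z^5 is real positive; then |e^{-4z^5}| = e^{4r^5} while |e^{4z^3}| ≤ e^{4r^3} = o(e^{4r^5}). So |f| ≥ e^{4r^5}(1 − o(1)) and ρ ≥ 5. Hence ρ = max(3, 5) = 5.
Therefore ρ = 5.

Order ρ = 5.


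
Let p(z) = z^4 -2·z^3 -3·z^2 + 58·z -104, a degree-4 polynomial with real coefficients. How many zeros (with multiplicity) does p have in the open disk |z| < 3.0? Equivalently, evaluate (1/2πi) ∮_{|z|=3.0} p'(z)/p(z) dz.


The zeros of p are: -4, 2, (2 + 3i), (2 - 3i).
Their magnitudes are: 4, 2, 3.606, 3.606.
Zeros with |z| < R = 3.0: 2.
Count = 1.
By the argument principle, (1/2πi) ∮_{|z|=R} p'(z)/p(z) dz equals exactly this count.

Number of zeros inside |z| < 3.0: 1.


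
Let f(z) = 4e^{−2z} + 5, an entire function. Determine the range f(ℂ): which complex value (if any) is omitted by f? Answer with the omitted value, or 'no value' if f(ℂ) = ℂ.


Little Picard bounds the complement of f(ℂ) to at most one point.
e^{−2z} is never zero on ℂ, so 4·e^{−2z} takes every value in ℂ ∖ {0}. Adding 5 shifts the range to ℂ ∖ {5}. Thus f omits exactly the value 5.

Omitted value: 5.


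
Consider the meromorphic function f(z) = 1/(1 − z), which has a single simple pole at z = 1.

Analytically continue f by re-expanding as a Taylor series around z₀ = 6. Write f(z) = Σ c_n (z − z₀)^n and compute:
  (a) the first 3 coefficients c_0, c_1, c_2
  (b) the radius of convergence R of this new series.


Let w = z − z₀, so z = z₀ + w.
Then 1 − z = 1 − (z₀ + w) = (1 − z₀) − w = -5 − w.
f(z) = 1/(-5 − w) = (1/(-5)) · 1/(1 − w/(-5)) = Σ_{n≥0} w^n / (-5)^(n+1).
So c_n = 1/(-5)^(n+1):
  c_0 = 1/(-5)^1 = -1/5.
  c_1 = 1/(-5)^2 = 1/25.
  c_2 = 1/(-5)^3 = -1/125.
The series is valid for |w/d| < 1, i.e. |z − z₀| < |d|.
Radius of convergence: R = |1 − z₀| = |-5| = 5 (distance from z₀ to the singularity z = 1).

c_0 = -1/5, c_1 = 1/25, c_2 = -1/125; R = 5.


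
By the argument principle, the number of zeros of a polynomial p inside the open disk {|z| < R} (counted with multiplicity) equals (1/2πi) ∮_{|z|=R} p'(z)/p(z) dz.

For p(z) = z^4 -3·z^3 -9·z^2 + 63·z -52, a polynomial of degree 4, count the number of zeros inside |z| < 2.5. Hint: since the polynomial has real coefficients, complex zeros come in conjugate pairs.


The zeros of p are: (3 + 2i), (3 - 2i), -4, 1.
Their magnitudes are: 3.606, 3.606, 4, 1.
Zeros with |z| < R = 2.5: 1.
Count = 1.
By the argument principle, (1/2πi) ∮_{|z|=R} p'(z)/p(z) dz equals exactly this count.

Number of zeros inside |z| < 2.5: 1.


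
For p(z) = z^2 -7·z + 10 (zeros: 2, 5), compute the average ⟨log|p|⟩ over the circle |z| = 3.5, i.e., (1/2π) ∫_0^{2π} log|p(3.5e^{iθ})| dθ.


Zeros: 2, 5; r = 3.5.
Inside |z| < r: 2. Outside (|z| ≥ r): 5.
p(0) = 10, so log|p(0)| = log(10) = 2.3026.
Apply Jensen: I(r) = log|p(0)| + Σ_k log(r/|z_k|), summed over zeros inside |z| < r.
  log(r/|z_k|) for z_k = 2: log(3.5/2) = 0.5596
  Outside zeros (5) contribute nothing to the Jensen sum.
Sum over inside zeros: 0.5596.
I(r) = log|p(0)| + (inside sum) = 2.3026 + 0.5596 = 2.8622.
Note: since some zeros are outside |z| ≤ r, the simplified n·log(r) form does NOT apply — only the inside zeros contribute.

I(r) ≈ 2.8622.


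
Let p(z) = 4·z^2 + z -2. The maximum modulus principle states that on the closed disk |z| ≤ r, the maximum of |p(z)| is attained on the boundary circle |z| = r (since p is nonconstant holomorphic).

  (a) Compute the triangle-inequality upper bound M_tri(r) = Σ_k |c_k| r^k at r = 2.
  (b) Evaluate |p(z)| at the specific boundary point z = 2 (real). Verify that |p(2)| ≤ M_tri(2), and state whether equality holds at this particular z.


Coefficients: c_0 = -2, c_1 = 1, c_2 = 4. Radius r = 2.
Part (a). Triangle bound: M_tri(r) = Σ_k |c_k| r^k
  = |-2|·2^0 + |1|·2^1 + |4|·2^2
  = 2 + 2 + 16 = 20.
This bounds M(r) := max_{|z|=r} |p(z)| from above; equality holds iff all terms c_k z^k can be made to align in phase at a single z on |z|=r.
Part (b). At z = 2 (real, on the circle |z| = r):
  p(2) = (-2)·2^0 + (1)·2^1 + (4)·2^2 = 16.
  |p(2)| = 16.
Check: |p(2)| = 16 ≤ 20 = M_tri(2). ✓ Equality does not hold at z = 2 (the coefficients have mixed signs, so the terms do not all align in phase there).

M_tri(2) = 20; |p(2)| = 16; equality at z=2: no.


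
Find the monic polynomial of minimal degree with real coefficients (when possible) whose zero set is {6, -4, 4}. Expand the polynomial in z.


The polynomial is p(z) = ∏_{α ∈ S} (z − α), where S = {6, -4, 4}.
Expanding the product yields: p(z) = z^3 -6·z^2 -16·z + 96.
The resulting polynomial has degree 3 and real coefficients as required.

p(z) = z^3 -6·z^2 -16·z + 96.


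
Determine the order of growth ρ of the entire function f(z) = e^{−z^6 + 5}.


|e^{−z^6 + 5}| = e^{Re(-1·z^6) + 5} ≤ e^{1|z|^6 + 5} = e^{1r^6 + 5} on |z| = r, so ρ ≤ 6. Choosing z on |z|=r so that -1·z^6 is real positive (always possible by picking arg z appropriately) gives |f(z)| = e^{1r^6 + 5}, matching the bound. The additive constant 5 does not affect log log M(r) ~ 6·log r. Hence ρ = 6.
Therefore ρ = 6.

Order ρ = 6.


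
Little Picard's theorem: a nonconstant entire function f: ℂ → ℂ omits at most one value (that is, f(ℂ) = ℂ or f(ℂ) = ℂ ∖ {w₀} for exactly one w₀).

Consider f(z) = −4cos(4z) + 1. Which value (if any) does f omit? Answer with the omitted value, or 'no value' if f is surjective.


Little Picard bounds the complement of f(ℂ) to at most one point.
cos is entire and surjective onto ℂ: for every w ∈ ℂ, cos(ζ) = w has a solution ζ ∈ ℂ (e.g., via the complex inverse arccos). With ζ = 4z this gives z = ζ/(4). Then -4·cos(4z) takes every value in -4·ℂ = ℂ, and adding 1 is a bijection of ℂ. So f is surjective and omits no value. (Note: only on the real line is cos bounded by [−1, 1].)

Omitted value: no value.


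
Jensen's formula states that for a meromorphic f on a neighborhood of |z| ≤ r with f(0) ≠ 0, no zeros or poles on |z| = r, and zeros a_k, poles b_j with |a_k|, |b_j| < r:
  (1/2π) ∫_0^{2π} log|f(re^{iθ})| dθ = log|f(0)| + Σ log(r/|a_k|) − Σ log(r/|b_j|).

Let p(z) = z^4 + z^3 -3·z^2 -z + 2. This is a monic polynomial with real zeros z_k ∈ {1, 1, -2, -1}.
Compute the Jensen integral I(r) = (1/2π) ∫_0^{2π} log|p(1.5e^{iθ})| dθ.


Zeros: -2, -1, 1, 1; r = 1.5.
Inside |z| < r: -1, 1, 1. Outside (|z| ≥ r): -2.
p(0) = 2, so log|p(0)| = log(2) = 0.6931.
Apply Jensen: I(r) = log|p(0)| + Σ_k log(r/|z_k|), summed over zeros inside |z| < r.
  log(r/|z_k|) for z_k = 1: log(1.5/1) = 0.4055
  log(r/|z_k|) for z_k = 1: log(1.5/1) = 0.4055
  log(r/|z_k|) for z_k = -1: log(1.5/1) = 0.4055
  Outside zeros (-2) contribute nothing to the Jensen sum.
Sum over inside zeros: 1.2164.
I(r) = log|p(0)| + (inside sum) = 0.6931 + 1.2164 = 1.9095.
Note: since some zeros are outside |z| ≤ r, the simplified n·log(r) form does NOT apply — only the inside zeros contribute.

I(r) ≈ 1.9095.


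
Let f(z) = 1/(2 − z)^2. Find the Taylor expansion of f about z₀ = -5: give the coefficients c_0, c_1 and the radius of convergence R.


Let w = z − z₀, so z = z₀ + w.
Then 2 − z = 2 − (z₀ + w) = (2 − z₀) − w = 7 − w.
f(z) = 1/(7 − w)^2 = (1/(7)^2) · (1 − w/(7))^{−2}.
By the binomial series (1−u)^{−2} = Σ_{n≥0} C(n+1, 1) u^n for |u|<1, with u = w/(7):
  c_n = C(n+1, 1) / (7)^(n+2).
  c_0 = 1/(7)^2 = 1/49.
  c_1 = 2/(7)^3 = 2/343.
The series is valid for |w/d| < 1, i.e. |z − z₀| < |d|.
Radius of convergence: R = |2 − z₀| = |7| = 7 (distance from z₀ to the singularity z = 2).

c_0 = 1/49, c_1 = 2/343; R = 7.


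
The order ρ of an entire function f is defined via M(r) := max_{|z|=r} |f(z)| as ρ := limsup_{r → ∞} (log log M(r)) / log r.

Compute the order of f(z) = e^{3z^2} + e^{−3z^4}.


Each summand is entire of order 2 and 4 respectively (as in the single-exponential case). The order of a sum is at most the max of the orders, so ρ ≤ 4. For the lower bound: on |z|=r choose arg z so that -3z^4 is real positive; then |e^{-3z^4}| = e^{3r^4} while |e^{3z^2}| ≤ e^{3r^2} = o(e^{3r^4}). So |f| ≥ e^{3r^4}(1 − o(1)) and ρ ≥ 4. Hence ρ = max(2, 4) = 4.
Therefore ρ = 4.

Order ρ = 4.


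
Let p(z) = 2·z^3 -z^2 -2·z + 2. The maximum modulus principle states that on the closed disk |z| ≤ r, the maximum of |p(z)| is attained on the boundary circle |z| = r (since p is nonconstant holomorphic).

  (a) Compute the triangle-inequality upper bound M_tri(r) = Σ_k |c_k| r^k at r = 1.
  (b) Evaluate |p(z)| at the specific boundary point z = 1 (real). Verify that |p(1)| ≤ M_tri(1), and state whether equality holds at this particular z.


Coefficients: c_0 = 2, c_1 = -2, c_2 = -1, c_3 = 2. Radius r = 1.
Part (a). Triangle bound: M_tri(r) = Σ_k |c_k| r^k
  = |2|·1^0 + |-2|·1^1 + |-1|·1^2 + |2|·1^3
  = 2 + 2 + 1 + 2 = 7.
This bounds M(r) := max_{|z|=r} |p(z)| from above; equality holds iff all terms c_k z^k can be made to align in phase at a single z on |z|=r.
Part (b). At z = 1 (real, on the circle |z| = r):
  p(1) = (2)·1^0 + (-2)·1^1 + (-1)·1^2 + (2)·1^3 = 1.
  |p(1)| = 1.
Check: |p(1)| = 1 ≤ 7 = M_tri(1). ✓ Equality does not hold at z = 1 (the coefficients have mixed signs, so the terms do not all align in phase there).

M_tri(1) = 7; |p(1)| = 1; equality at z=1: no.


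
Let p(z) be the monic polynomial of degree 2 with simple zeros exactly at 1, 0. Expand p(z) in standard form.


The polynomial is p(z) = ∏_{α ∈ S} (z − α), where S = {1, 0}.
Expanding the product yields: p(z) = z^2 -z.
The resulting polynomial has degree 2 and real coefficients as required.

p(z) = z^2 -z.


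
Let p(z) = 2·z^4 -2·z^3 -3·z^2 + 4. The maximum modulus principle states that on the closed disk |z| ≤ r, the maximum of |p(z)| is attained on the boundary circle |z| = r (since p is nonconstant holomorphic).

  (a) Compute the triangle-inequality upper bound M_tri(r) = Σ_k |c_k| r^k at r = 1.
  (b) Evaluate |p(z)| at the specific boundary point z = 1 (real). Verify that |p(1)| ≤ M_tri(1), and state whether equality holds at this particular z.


Coefficients: c_0 = 4, c_1 = 0, c_2 = -3, c_3 = -2, c_4 = 2. Radius r = 1.
Part (a). Triangle bound: M_tri(r) = Σ_k |c_k| r^k
  = |4|·1^0 + |0|·1^1 + |-3|·1^2 + |-2|·1^3 + |2|·1^4
  = 4 + 0 + 3 + 2 + 2 = 11.
This bounds M(r) := max_{|z|=r} |p(z)| from above; equality holds iff all terms c_k z^k can be made to align in phase at a single z on |z|=r.
Part (b). At z = 1 (real, on the circle |z| = r):
  p(1) = (4)·1^0 + (0)·1^1 + (-3)·1^2 + (-2)·1^3 + (2)·1^4 = 1.
  |p(1)| = 1.
Check: |p(1)| = 1 ≤ 11 = M_tri(1). ✓ Equality does not hold at z = 1 (the coefficients have mixed signs, so the terms do not all align in phase there).

M_tri(1) = 11; |p(1)| = 1; equality at z=1: no.


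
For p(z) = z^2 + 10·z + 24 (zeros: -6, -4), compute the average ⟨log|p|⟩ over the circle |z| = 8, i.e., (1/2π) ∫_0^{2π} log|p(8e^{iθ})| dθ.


Zeros: -6, -4; r = 8.
Inside |z| < r: -6, -4. Outside (|z| ≥ r): ∅.
p(0) = 24, so log|p(0)| = log(24) = 3.1781.
Apply Jensen: I(r) = log|p(0)| + Σ_k log(r/|z_k|), summed over zeros inside |z| < r.
  log(r/|z_k|) for z_k = -6: log(8/6) = 0.2877
  log(r/|z_k|) for z_k = -4: log(8/4) = 0.6931
Sum over inside zeros: 0.9808.
I(r) = log|p(0)| + (inside sum) = 3.1781 + 0.9808 = 4.1589.
Closed form (all zeros inside, monic): I(r) = n·log(r) = 2·log(8) = 4.1589. ✓

I(r) ≈ 4.1589.


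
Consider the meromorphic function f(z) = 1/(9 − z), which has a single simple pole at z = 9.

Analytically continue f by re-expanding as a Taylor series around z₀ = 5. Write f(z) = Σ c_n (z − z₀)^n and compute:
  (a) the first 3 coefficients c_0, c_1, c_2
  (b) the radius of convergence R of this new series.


Let w = z − z₀, so z = z₀ + w.
Then 9 − z = 9 − (z₀ + w) = (9 − z₀) − w = 4 − w.
f(z) = 1/(4 − w) = (1/(4)) · 1/(1 − w/(4)) = Σ_{n≥0} w^n / (4)^(n+1).
So c_n = 1/(4)^(n+1):
  c_0 = 1/(4)^1 = 1/4.
  c_1 = 1/(4)^2 = 1/16.
  c_2 = 1/(4)^3 = 1/64.
The series is valid for |w/d| < 1, i.e. |z − z₀| < |d|.
Radius of convergence: R = |9 − z₀| = |4| = 4 (distance from z₀ to the singularity z = 9).

c_0 = 1/4, c_1 = 1/16, c_2 = 1/64; R = 4.


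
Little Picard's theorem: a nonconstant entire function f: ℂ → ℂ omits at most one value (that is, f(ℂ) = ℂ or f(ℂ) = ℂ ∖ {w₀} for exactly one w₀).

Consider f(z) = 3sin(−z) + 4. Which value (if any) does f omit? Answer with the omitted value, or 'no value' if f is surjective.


Little Picard bounds the complement of f(ℂ) to at most one point.
sin is entire and surjective onto ℂ: for every w ∈ ℂ, sin(ζ) = w has a solution ζ ∈ ℂ (e.g., via the complex inverse arcsin). With ζ = −z this gives z = ζ/(-1). Then 3·sin(−z) takes every value in 3·ℂ = ℂ, and adding 4 is a bijection of ℂ. So f is surjective and omits no value. (Note: only on the real line is sin bounded by [−1, 1].)

Omitted value: no value.


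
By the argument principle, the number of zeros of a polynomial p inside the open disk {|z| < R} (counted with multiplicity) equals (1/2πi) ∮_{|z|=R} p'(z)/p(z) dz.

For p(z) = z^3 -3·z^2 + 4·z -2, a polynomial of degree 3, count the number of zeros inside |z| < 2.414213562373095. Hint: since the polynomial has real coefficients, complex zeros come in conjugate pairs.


The zeros of p are: (1 + 1i), (1 - 1i), 1.
Their magnitudes are: 1.414, 1.414, 1.
Zeros with |z| < R = 2.414213562373095: (1 + 1i), (1 - 1i), 1.
Count = 3.
By the argument principle, (1/2πi) ∮_{|z|=R} p'(z)/p(z) dz equals exactly this count.

Number of zeros inside |z| < 2.414213562373095: 3.


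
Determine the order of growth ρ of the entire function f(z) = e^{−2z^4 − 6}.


|e^{−2z^4 − 6}| = e^{Re(-2·z^4) + -6} ≤ e^{2|z|^4 + -6} = e^{2r^4 + -6} on |z| = r, so ρ ≤ 4. Choosing z on |z|=r so that -2·z^4 is real positive (always possible by picking arg z appropriately) gives |f(z)| = e^{2r^4 + -6}, matching the bound. The additive constant -6 does not affect log log M(r) ~ 4·log r. Hence ρ = 4.
Therefore ρ = 4.

Order ρ = 4.


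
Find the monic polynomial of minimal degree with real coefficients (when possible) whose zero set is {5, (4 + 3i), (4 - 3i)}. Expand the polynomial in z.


The polynomial is p(z) = ∏_{α ∈ S} (z − α), where S = {5, (4 + 3i), (4 - 3i)}.
Expanding the product yields: p(z) = z^3 -13·z^2 + 65·z -125.
Note conjugate pairs combine to real quadratics: (z − (4+3i))(z − (4−3i)) = z² − 8z + 25.
The resulting polynomial has degree 3 and real coefficients as required.

p(z) = z^3 -13·z^2 + 65·z -125.


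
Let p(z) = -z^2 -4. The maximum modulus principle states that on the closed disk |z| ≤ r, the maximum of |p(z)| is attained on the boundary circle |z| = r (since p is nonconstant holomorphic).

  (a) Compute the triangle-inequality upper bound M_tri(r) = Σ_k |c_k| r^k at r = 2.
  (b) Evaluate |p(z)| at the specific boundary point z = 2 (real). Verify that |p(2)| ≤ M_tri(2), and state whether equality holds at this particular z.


Coefficients: c_0 = -4, c_1 = 0, c_2 = -1. Radius r = 2.
Part (a). Triangle bound: M_tri(r) = Σ_k |c_k| r^k
  = |-4|·2^0 + |0|·2^1 + |-1|·2^2
  = 4 + 0 + 4 = 8.
This bounds M(r) := max_{|z|=r} |p(z)| from above; equality holds iff all terms c_k z^k can be made to align in phase at a single z on |z|=r.
Part (b). At z = 2 (real, on the circle |z| = r):
  p(2) = (-4)·2^0 + (0)·2^1 + (-1)·2^2 = -8.
  |p(2)| = 8.
Since all nonzero coefficients share the same sign, |p(2)| = 8 = M_tri(2); the triangle bound is attained at z = 2, so in fact M(r) = 8.

M_tri(2) = 8; |p(2)| = 8; equality at z=2: yes.


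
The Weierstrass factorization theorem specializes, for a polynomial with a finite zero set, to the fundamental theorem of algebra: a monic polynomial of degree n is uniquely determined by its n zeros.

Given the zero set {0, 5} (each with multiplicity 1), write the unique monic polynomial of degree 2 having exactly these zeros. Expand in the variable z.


The polynomial is p(z) = ∏_{α ∈ S} (z − α), where S = {0, 5}.
Expanding the product yields: p(z) = z^2 -5·z.
The resulting polynomial has degree 2 and real coefficients as required.

p(z) = z^2 -5·z.


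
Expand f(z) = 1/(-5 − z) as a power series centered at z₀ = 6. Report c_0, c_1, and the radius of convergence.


Let w = z − z₀, so z = z₀ + w.
Then -5 − z = -5 − (z₀ + w) = (-5 − z₀) − w = -11 − w.
f(z) = 1/(-11 − w) = (1/(-11)) · 1/(1 − w/(-11)) = Σ_{n≥0} w^n / (-11)^(n+1).
So c_n = 1/(-11)^(n+1):
  c_0 = 1/(-11)^1 = -1/11.
  c_1 = 1/(-11)^2 = 1/121.
The series is valid for |w/d| < 1, i.e. |z − z₀| < |d|.
Radius of convergence: R = |-5 − z₀| = |-11| = 11 (distance from z₀ to the singularity z = -5).

c_0 = -1/11, c_1 = 1/121; R = 11.


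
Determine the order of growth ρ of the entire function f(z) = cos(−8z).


cos(w) is a linear combination of e^{iw} and e^{−iw} (or e^w, e^{−w} in the hyperbolic case), so |cos(w)| ≤ e^{|w|}. With w = −8z, |w| ≤ 8|z| + 0 = 8r + 0 on |z| = r, giving M(r) ≤ e^{8r + 0}, so ρ ≤ 1. On a suitable ray (z = it for sin/cos; z = t for sinh/cosh, t real → ∞), |cos(−8z)| grows like e^{8|t|}/2, so ρ ≥ 1. Hence ρ = 1.
Therefore ρ = 1.

Order ρ = 1.


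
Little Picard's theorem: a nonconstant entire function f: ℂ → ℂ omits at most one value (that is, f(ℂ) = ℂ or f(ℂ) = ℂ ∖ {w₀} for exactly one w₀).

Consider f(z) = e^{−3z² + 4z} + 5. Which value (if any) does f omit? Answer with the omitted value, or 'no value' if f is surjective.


Little Picard bounds the complement of f(ℂ) to at most one point.
The exponent g(z) = −3z² + 4z is a nonconstant polynomial, hence surjective onto ℂ. So e^{g(z)} takes every value in {e^w : w ∈ ℂ} = ℂ ∖ {0}. Adding 5 shifts the range to ℂ ∖ {5}. f omits exactly 5.

Omitted value: 5.


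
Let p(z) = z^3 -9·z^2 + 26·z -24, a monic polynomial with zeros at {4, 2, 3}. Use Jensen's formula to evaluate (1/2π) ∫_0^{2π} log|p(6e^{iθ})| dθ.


Zeros: 2, 3, 4; r = 6.
Inside |z| < r: 2, 3, 4. Outside (|z| ≥ r): ∅.
p(0) = -24, so log|p(0)| = log(24) = 3.1781.
Apply Jensen: I(r) = log|p(0)| + Σ_k log(r/|z_k|), summed over zeros inside |z| < r.
  log(r/|z_k|) for z_k = 4: log(6/4) = 0.4055
  log(r/|z_k|) for z_k = 2: log(6/2) = 1.0986
  log(r/|z_k|) for z_k = 3: log(6/3) = 0.6931
Sum over inside zeros: 2.1972.
I(r) = log|p(0)| + (inside sum) = 3.1781 + 2.1972 = 5.3753.
Closed form (all zeros inside, monic): I(r) = n·log(r) = 3·log(6) = 5.3753. ✓

I(r) ≈ 5.3753.


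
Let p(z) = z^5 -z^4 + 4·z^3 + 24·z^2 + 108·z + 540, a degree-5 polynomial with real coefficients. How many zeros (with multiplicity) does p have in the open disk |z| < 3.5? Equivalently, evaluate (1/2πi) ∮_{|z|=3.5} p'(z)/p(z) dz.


The zeros of p are: -3, (3 + 3i), (3 - 3i), (-1 + 3i), (-1 - 3i).
Their magnitudes are: 3, 4.243, 4.243, 3.162, 3.162.
Zeros with |z| < R = 3.5: -3, (-1 + 3i), (-1 - 3i).
Count = 3.
By the argument principle, (1/2πi) ∮_{|z|=R} p'(z)/p(z) dz equals exactly this count.

Number of zeros inside |z| < 3.5: 3.


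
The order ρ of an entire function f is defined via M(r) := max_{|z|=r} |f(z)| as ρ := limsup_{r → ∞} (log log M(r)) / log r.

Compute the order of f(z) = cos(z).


cos(w) is a linear combination of e^{iw} and e^{−iw} (or e^w, e^{−w} in the hyperbolic case), so |cos(w)| ≤ e^{|w|}. With w = z, |w| ≤ 1|z| + 0 = 1r + 0 on |z| = r, giving M(r) ≤ e^{1r + 0}, so ρ ≤ 1. On a suitable ray (z = it for sin/cos; z = t for sinh/cosh, t real → ∞), |cos(z)| grows like e^{1|t|}/2, so ρ ≥ 1. Hence ρ = 1.
Therefore ρ = 1.

Order ρ = 1.


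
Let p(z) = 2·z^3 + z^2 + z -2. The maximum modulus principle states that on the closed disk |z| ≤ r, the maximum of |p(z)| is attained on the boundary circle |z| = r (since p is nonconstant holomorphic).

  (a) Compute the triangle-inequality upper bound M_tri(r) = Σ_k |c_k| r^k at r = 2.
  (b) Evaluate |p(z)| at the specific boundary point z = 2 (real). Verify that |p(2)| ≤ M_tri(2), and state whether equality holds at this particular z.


Coefficients: c_0 = -2, c_1 = 1, c_2 = 1, c_3 = 2. Radius r = 2.
Part (a). Triangle bound: M_tri(r) = Σ_k |c_k| r^k
  = |-2|·2^0 + |1|·2^1 + |1|·2^2 + |2|·2^3
  = 2 + 2 + 4 + 16 = 24.
This bounds M(r) := max_{|z|=r} |p(z)| from above; equality holds iff all terms c_k z^k can be made to align in phase at a single z on |z|=r.
Part (b). At z = 2 (real, on the circle |z| = r):
  p(2) = (-2)·2^0 + (1)·2^1 + (1)·2^2 + (2)·2^3 = 20.
  |p(2)| = 20.
Check: |p(2)| = 20 ≤ 24 = M_tri(2). ✓ Equality does not hold at z = 2 (the coefficients have mixed signs, so the terms do not all align in phase there).

M_tri(2) = 24; |p(2)| = 20; equality at z=2: no.


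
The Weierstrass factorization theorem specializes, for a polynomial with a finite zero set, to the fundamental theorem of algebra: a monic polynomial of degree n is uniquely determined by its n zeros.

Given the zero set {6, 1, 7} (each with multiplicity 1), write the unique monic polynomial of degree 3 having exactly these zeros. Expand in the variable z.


The polynomial is p(z) = ∏_{α ∈ S} (z − α), where S = {6, 1, 7}.
Expanding the product yields: p(z) = z^3 -14·z^2 + 55·z -42.
The resulting polynomial has degree 3 and real coefficients as required.

p(z) = z^3 -14·z^2 + 55·z -42.


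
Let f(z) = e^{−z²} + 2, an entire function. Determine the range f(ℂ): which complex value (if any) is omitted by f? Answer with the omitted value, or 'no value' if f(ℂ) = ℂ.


Little Picard bounds the complement of f(ℂ) to at most one point.
The exponent g(z) = −z² is a nonconstant polynomial, hence surjective onto ℂ. So e^{g(z)} takes every value in {e^w : w ∈ ℂ} = ℂ ∖ {0}. Adding 2 shifts the range to ℂ ∖ {2}. f omits exactly 2.

Omitted value: 2.


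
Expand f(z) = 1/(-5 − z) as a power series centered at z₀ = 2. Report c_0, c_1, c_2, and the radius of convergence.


Let w = z − z₀, so z = z₀ + w.
Then -5 − z = -5 − (z₀ + w) = (-5 − z₀) − w = -7 − w.
f(z) = 1/(-7 − w) = (1/(-7)) · 1/(1 − w/(-7)) = Σ_{n≥0} w^n / (-7)^(n+1).
So c_n = 1/(-7)^(n+1):
  c_0 = 1/(-7)^1 = -1/7.
  c_1 = 1/(-7)^2 = 1/49.
  c_2 = 1/(-7)^3 = -1/343.
The series is valid for |w/d| < 1, i.e. |z − z₀| < |d|.
Radius of convergence: R = |-5 − z₀| = |-7| = 7 (distance from z₀ to the singularity z = -5).

c_0 = -1/7, c_1 = 1/49, c_2 = -1/343; R = 7.


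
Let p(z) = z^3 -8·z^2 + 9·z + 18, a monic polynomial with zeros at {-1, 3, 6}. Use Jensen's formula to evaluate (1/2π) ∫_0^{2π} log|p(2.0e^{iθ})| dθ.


Zeros: -1, 3, 6; r = 2.0.
Inside |z| < r: -1. Outside (|z| ≥ r): 3, 6.
p(0) = 18, so log|p(0)| = log(18) = 2.8904.
Apply Jensen: I(r) = log|p(0)| + Σ_k log(r/|z_k|), summed over zeros inside |z| < r.
  log(r/|z_k|) for z_k = -1: log(2.0/1) = 0.6931
  Outside zeros (3, 6) contribute nothing to the Jensen sum.
Sum over inside zeros: 0.6931.
I(r) = log|p(0)| + (inside sum) = 2.8904 + 0.6931 = 3.5835.
Note: since some zeros are outside |z| ≤ r, the simplified n·log(r) form does NOT apply — only the inside zeros contribute.

I(r) ≈ 3.5835.


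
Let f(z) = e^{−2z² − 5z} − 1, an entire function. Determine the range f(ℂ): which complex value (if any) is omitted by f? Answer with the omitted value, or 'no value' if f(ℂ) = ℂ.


Little Picard bounds the complement of f(ℂ) to at most one point.
The exponent g(z) = −2z² − 5z is a nonconstant polynomial, hence surjective onto ℂ. So e^{g(z)} takes every value in {e^w : w ∈ ℂ} = ℂ ∖ {0}. Adding -1 shifts the range to ℂ ∖ {-1}. f omits exactly -1.

Omitted value: -1.


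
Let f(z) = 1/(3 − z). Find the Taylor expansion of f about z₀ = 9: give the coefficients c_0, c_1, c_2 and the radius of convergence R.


Let w = z − z₀, so z = z₀ + w.
Then 3 − z = 3 − (z₀ + w) = (3 − z₀) − w = -6 − w.
f(z) = 1/(-6 − w) = (1/(-6)) · 1/(1 − w/(-6)) = Σ_{n≥0} w^n / (-6)^(n+1).
So c_n = 1/(-6)^(n+1):
  c_0 = 1/(-6)^1 = -1/6.
  c_1 = 1/(-6)^2 = 1/36.
  c_2 = 1/(-6)^3 = -1/216.
The series is valid for |w/d| < 1, i.e. |z − z₀| < |d|.
Radius of convergence: R = |3 − z₀| = |-6| = 6 (distance from z₀ to the singularity z = 3).

c_0 = -1/6, c_1 = 1/36, c_2 = -1/216; R = 6.


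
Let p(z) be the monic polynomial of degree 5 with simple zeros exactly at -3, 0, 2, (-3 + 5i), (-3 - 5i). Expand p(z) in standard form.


The polynomial is p(z) = ∏_{α ∈ S} (z − α), where S = {-3, 0, 2, (-3 + 5i), (-3 - 5i)}.
Expanding the product yields: p(z) = z^5 + 7·z^4 + 34·z^3 -2·z^2 -204·z.
Note conjugate pairs combine to real quadratics: (z − (-3+5i))(z − (-3−5i)) = z² + 6z + 34.
The resulting polynomial has degree 5 and real coefficients as required.

p(z) = z^5 + 7·z^4 + 34·z^3 -2·z^2 -204·z.


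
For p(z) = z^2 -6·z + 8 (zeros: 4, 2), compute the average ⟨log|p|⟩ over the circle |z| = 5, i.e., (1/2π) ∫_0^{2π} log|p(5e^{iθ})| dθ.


Zeros: 2, 4; r = 5.
Inside |z| < r: 2, 4. Outside (|z| ≥ r): ∅.
p(0) = 8, so log|p(0)| = log(8) = 2.0794.
Apply Jensen: I(r) = log|p(0)| + Σ_k log(r/|z_k|), summed over zeros inside |z| < r.
  log(r/|z_k|) for z_k = 4: log(5/4) = 0.2231
  log(r/|z_k|) for z_k = 2: log(5/2) = 0.9163
Sum over inside zeros: 1.1394.
I(r) = log|p(0)| + (inside sum) = 2.0794 + 1.1394 = 3.2189.
Closed form (all zeros inside, monic): I(r) = n·log(r) = 2·log(5) = 3.2189. ✓

I(r) ≈ 3.2189.


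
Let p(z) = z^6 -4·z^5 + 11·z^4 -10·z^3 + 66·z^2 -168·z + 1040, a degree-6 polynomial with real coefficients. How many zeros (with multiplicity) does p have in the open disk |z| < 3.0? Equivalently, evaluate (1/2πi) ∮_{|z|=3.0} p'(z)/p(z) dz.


The zeros of p are: (1 + 3i), (1 - 3i), (3 + 2i), (3 - 2i), (-2 + 2i), (-2 - 2i).
Their magnitudes are: 3.162, 3.162, 3.606, 3.606, 2.828, 2.828.
Zeros with |z| < R = 3.0: (-2 + 2i), (-2 - 2i).
Count = 2.
By the argument principle, (1/2πi) ∮_{|z|=R} p'(z)/p(z) dz equals exactly this count.

Number of zeros inside |z| < 3.0: 2.


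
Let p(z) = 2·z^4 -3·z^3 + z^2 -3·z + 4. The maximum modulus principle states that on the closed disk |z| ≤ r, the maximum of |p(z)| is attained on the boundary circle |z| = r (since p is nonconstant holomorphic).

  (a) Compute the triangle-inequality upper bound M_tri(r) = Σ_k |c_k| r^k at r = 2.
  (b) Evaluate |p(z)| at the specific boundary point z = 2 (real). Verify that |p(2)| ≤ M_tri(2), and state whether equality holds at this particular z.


Coefficients: c_0 = 4, c_1 = -3, c_2 = 1, c_3 = -3, c_4 = 2. Radius r = 2.
Part (a). Triangle bound: M_tri(r) = Σ_k |c_k| r^k
  = |4|·2^0 + |-3|·2^1 + |1|·2^2 + |-3|·2^3 + |2|·2^4
  = 4 + 6 + 4 + 24 + 32 = 70.
This bounds M(r) := max_{|z|=r} |p(z)| from above; equality holds iff all terms c_k z^k can be made to align in phase at a single z on |z|=r.
Part (b). At z = 2 (real, on the circle |z| = r):
  p(2) = (4)·2^0 + (-3)·2^1 + (1)·2^2 + (-3)·2^3 + (2)·2^4 = 10.
  |p(2)| = 10.
Check: |p(2)| = 10 ≤ 70 = M_tri(2). ✓ Equality does not hold at z = 2 (the coefficients have mixed signs, so the terms do not all align in phase there).

M_tri(2) = 70; |p(2)| = 10; equality at z=2: no.


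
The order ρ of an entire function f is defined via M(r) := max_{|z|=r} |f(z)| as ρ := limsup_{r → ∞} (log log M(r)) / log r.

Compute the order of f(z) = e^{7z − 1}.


|e^{7z − 1}| = e^{Re(7·z) + -1} ≤ e^{7|z|^1 + -1} = e^{7r^1 + -1} on |z| = r, so ρ ≤ 1. Choosing z on |z|=r so that 7·z is real positive (always possible by picking arg z appropriately) gives |f(z)| = e^{7r^1 + -1}, matching the bound. The additive constant -1 does not affect log log M(r) ~ 1·log r. Hence ρ = 1.
Therefore ρ = 1.

Order ρ = 1.


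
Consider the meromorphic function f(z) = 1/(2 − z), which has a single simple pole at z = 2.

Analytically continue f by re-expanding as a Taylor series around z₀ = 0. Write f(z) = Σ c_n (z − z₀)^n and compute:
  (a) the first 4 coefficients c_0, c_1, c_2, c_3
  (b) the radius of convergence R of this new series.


Let w = z − z₀, so z = z₀ + w.
Then 2 − z = 2 − (z₀ + w) = (2 − z₀) − w = 2 − w.
f(z) = 1/(2 − w) = (1/(2)) · 1/(1 − w/(2)) = Σ_{n≥0} w^n / (2)^(n+1).
So c_n = 1/(2)^(n+1):
  c_0 = 1/(2)^1 = 1/2.
  c_1 = 1/(2)^2 = 1/4.
  c_2 = 1/(2)^3 = 1/8.
  c_3 = 1/(2)^4 = 1/16.
The series is valid for |w/d| < 1, i.e. |z − z₀| < |d|.
Radius of convergence: R = |2 − z₀| = |2| = 2 (distance from z₀ to the singularity z = 2).

c_0 = 1/2, c_1 = 1/4, c_2 = 1/8, c_3 = 1/16; R = 2.
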